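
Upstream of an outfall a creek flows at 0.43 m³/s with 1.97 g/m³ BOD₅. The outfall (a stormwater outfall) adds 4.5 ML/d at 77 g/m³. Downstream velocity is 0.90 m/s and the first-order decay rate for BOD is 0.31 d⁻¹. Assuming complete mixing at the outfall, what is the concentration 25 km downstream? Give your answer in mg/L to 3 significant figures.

4.5 ML/d = 0.05208 m³/s.
After complete mixing, C₀ = (0.05208·77 + 0.43·1.97) / 0.4821 = 10.08 mg/L.
Travel time t = 2.5e+04 m / 0.90 m/s = 2.778e+04 s = 0.3215 d.
C = 10.08·exp(−0.31·0.3215) = 10.08·0.9051 = 9.12 mg/L.

9.12 mg/L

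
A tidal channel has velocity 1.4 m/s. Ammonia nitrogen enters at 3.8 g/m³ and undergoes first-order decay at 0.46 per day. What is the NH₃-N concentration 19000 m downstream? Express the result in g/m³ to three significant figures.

Travel time t = 19000 m / 1.4 m/s = 1.9e+04/1.4 = 1.357e+04 s = 0.1571 d.
First-order decay: C = 3.8·exp(−0.46·0.1571) = 3.8·0.9303 = 3.535 g/m³.

3.54 g/m³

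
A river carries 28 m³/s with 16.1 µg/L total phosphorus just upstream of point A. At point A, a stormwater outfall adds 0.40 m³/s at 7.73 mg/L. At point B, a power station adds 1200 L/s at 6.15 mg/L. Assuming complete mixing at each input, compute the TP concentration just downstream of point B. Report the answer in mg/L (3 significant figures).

0.369 mg/L

16.1 µg/L = 0.0161 mg/L.
After input A: C = (28·0.0161 + 0.4·7.73) / 28.4 = 0.1247 mg/L.
1200 L/s = 1.2 m³/s.
After input B: C = (28.4·0.1247 + 1.2·6.15) / 29.6 = 0.369 mg/L.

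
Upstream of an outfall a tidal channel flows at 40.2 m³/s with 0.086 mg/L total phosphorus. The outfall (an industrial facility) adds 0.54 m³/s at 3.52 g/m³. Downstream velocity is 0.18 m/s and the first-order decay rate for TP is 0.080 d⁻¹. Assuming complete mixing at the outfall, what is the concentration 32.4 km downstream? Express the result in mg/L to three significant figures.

After complete mixing, C₀ = (0.54·3.52 + 40.2·0.086) / 40.74 = 0.1315 mg/L.
Travel time t = 3.24e+04 m / 0.18 m/s = 1.8e+05 s = 2.083 d.
C = 0.1315·exp(−0.080·2.083) = 0.1315·0.8465 = 0.1113 mg/L.

0.111 mg/L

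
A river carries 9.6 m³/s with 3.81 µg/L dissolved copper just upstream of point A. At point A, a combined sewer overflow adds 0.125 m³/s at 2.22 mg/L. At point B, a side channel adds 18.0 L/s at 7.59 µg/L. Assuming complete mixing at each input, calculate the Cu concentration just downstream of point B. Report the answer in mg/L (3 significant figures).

3.81 µg/L = 0.00381 mg/L.
After input A: C = (9.6·0.00381 + 0.125·2.22) / 9.725 = 0.0323 mg/L.
18.0 L/s = 0.018 m³/s.
7.59 µg/L = 0.00759 mg/L.
After input B: C = (9.725·0.0323 + 0.018·0.00759) / 9.743 = 0.03225 mg/L.

0.0323 mg/L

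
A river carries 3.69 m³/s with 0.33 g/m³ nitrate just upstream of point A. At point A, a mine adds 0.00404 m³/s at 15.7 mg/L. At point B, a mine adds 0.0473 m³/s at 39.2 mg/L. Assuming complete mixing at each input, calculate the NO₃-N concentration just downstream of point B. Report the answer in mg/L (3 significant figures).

0.838 mg/L

After input A: C = (3.69·0.33 + 0.00404·15.7) / 3.694 = 0.3468 mg/L.
After input B: C = (3.694·0.3468 + 0.0473·39.2) / 3.741 = 0.838 mg/L.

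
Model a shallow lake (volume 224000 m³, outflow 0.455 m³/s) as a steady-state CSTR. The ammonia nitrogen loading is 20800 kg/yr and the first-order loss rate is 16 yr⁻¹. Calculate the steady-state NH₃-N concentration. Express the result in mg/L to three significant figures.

Outflow Q = 0.455 m³/s × 3.156e+07 s/yr = 1.436e+07 m³/yr.
Steady-state CSTR mass balance: W = Q·C + k·V·C, so C = W/(Q + kV).
Q + kV = 1.436e+07 + 16·224000 = 1.794e+07 m³/yr.
C = 20800/1.794e+07 = 0.001159 kg/m³ = 1.159 mg/L.

1.16 mg/L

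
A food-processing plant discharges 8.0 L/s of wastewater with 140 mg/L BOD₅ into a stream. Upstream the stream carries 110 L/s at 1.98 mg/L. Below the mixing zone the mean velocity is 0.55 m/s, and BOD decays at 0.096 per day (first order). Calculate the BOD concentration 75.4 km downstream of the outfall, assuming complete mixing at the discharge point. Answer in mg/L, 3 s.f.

8.0 L/s = 0.008 m³/s.
110 L/s = 0.11 m³/s.
After complete mixing, C₀ = (0.008·140 + 0.11·1.98) / 0.118 = 11.34 mg/L.
Travel time t = 7.54e+04 m / 0.55 m/s = 1.371e+05 s = 1.587 d.
C = 11.34·exp(−0.096·1.587) = 11.34·0.8587 = 9.735 mg/L.

9.74 mg/L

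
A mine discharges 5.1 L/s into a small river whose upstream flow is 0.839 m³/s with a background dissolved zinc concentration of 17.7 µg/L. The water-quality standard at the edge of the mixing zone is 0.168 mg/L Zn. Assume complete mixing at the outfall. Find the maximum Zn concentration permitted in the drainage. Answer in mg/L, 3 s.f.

5.1 L/s = 0.0051 m³/s.
17.7 µg/L = 0.0177 mg/L.
Mass balance: 0.168·0.8441 = 0.0051·Cₑ + 0.839·0.0177.
Cₑ = (0.1418 − 0.01485) / 0.0051 = 24.89 mg/L.

24.9 mg/L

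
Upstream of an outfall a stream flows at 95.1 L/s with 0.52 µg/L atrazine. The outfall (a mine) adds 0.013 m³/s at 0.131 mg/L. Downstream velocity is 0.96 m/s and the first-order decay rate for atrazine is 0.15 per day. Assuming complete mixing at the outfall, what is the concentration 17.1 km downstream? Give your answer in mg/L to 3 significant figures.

0.0157 mg/L

95.1 L/s = 0.0951 m³/s.
0.52 µg/L = 0.00052 mg/L.
After complete mixing, C₀ = (0.013·0.131 + 0.0951·0.00052) / 0.1081 = 0.01621 mg/L.
Travel time t = 1.71e+04 m / 0.96 m/s = 1.781e+04 s = 0.2062 d.
C = 0.01621·exp(−0.15·0.2062) = 0.01621·0.9695 = 0.01572 mg/L.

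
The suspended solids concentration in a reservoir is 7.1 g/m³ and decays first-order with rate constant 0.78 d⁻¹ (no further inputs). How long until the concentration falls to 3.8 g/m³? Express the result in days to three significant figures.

0.801 d

t = ln(C₀/C)/k = ln(7.1/3.8)/0.78 = 0.6251/0.78 = 0.8014 d.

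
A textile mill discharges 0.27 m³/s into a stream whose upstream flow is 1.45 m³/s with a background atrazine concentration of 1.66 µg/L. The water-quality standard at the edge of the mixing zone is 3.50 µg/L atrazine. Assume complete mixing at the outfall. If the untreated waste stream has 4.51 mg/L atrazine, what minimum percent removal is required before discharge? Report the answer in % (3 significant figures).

99.7 %

1.66 µg/L = 0.00166 mg/L.
3.50 µg/L = 0.0035 mg/L.
Mass balance: 0.0035·1.72 = 0.27·Cₑ + 1.45·0.00166.
Cₑ = (0.00602 − 0.002407) / 0.27 = 0.01338 mg/L.
Required removal = 1 − 0.01338/4.51 = 99.7 %.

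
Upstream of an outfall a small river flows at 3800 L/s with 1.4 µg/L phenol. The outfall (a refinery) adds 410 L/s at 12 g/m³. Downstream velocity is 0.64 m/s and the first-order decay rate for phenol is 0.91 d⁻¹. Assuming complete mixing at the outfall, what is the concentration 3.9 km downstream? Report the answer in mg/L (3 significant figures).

1.10 mg/L

410 L/s = 0.41 m³/s.
3800 L/s = 3.8 m³/s.
1.4 µg/L = 0.0014 mg/L.
After complete mixing, C₀ = (0.41·12 + 3.8·0.0014) / 4.21 = 1.17 mg/L.
Travel time t = 3900 m / 0.64 m/s = 6094 s = 0.07053 d.
C = 1.17·exp(−0.91·0.07053) = 1.17·0.9378 = 1.097 mg/L.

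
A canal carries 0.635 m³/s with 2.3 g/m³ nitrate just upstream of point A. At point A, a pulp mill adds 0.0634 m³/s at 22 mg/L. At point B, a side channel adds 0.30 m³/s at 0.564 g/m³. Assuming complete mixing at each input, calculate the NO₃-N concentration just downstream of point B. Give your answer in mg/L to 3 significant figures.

After input A: C = (0.635·2.3 + 0.0634·22) / 0.6984 = 4.088 mg/L.
After input B: C = (0.6984·4.088 + 0.3·0.564) / 0.9984 = 3.029 mg/L.

3.03 mg/L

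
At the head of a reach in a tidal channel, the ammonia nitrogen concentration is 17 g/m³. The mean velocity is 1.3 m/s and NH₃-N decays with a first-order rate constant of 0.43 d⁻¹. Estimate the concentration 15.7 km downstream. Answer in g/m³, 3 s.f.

Travel time t = 15.7 km / 1.3 m/s = 1.57e+04/1.3 = 1.208e+04 s = 0.1398 d.
First-order decay: C = 17·exp(−0.43·0.1398) = 17·0.9417 = 16.01 g/m³.

16.0 g/m³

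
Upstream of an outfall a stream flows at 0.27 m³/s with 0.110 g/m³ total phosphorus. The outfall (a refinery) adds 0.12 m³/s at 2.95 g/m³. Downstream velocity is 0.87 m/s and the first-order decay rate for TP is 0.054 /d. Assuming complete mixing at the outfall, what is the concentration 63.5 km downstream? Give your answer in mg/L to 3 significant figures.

0.940 mg/L

After complete mixing, C₀ = (0.12·2.95 + 0.27·0.11) / 0.39 = 0.9838 mg/L.
Travel time t = 6.35e+04 m / 0.87 m/s = 7.299e+04 s = 0.8448 d.
C = 0.9838·exp(−0.054·0.8448) = 0.9838·0.9554 = 0.94 mg/L.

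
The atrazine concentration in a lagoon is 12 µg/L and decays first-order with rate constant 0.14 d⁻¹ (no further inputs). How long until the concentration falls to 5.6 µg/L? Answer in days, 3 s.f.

5.44 d

t = ln(C₀/C)/k = ln(12/5.6)/0.14 = 0.7621/0.14 = 5.444 d.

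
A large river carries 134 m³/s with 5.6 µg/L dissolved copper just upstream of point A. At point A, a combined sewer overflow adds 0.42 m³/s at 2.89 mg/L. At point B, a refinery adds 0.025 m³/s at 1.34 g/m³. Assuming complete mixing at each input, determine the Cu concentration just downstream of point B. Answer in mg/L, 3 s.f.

0.0149 mg/L

5.6 µg/L = 0.0056 mg/L.
After input A: C = (134·0.0056 + 0.42·2.89) / 134.4 = 0.01461 mg/L.
After input B: C = (134.4·0.01461 + 0.025·1.34) / 134.4 = 0.01486 mg/L.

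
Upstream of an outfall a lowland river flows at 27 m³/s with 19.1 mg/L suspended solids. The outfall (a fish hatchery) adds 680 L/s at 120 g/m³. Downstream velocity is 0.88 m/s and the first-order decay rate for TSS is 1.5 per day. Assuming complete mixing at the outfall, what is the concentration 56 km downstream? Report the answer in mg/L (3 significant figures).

7.15 mg/L

680 L/s = 0.68 m³/s.
After complete mixing, C₀ = (0.68·120 + 27·19.1) / 27.68 = 21.58 mg/L.
Travel time t = 5.6e+04 m / 0.88 m/s = 6.364e+04 s = 0.7365 d.
C = 21.58·exp(−1.5·0.7365) = 21.58·0.3313 = 7.149 mg/L.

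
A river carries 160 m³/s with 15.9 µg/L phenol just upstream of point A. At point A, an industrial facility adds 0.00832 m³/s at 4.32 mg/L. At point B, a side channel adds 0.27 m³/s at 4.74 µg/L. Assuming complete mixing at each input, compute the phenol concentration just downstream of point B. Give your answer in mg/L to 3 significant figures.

0.0161 mg/L

15.9 µg/L = 0.0159 mg/L.
After input A: C = (160·0.0159 + 0.00832·4.32) / 160 = 0.01612 mg/L.
4.74 µg/L = 0.00474 mg/L.
After input B: C = (160·0.01612 + 0.27·0.00474) / 160.3 = 0.0161 mg/L.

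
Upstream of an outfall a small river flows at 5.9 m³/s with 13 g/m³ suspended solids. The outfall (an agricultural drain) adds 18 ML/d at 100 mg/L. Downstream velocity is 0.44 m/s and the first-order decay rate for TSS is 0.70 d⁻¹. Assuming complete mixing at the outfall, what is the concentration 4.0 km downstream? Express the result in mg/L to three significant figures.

18 ML/d = 0.2083 m³/s.
After complete mixing, C₀ = (0.2083·100 + 5.9·13) / 6.108 = 15.97 mg/L.
Travel time t = 4000 m / 0.44 m/s = 9091 s = 0.1052 d.
C = 15.97·exp(−0.70·0.1052) = 15.97·0.929 = 14.83 mg/L.

14.8 mg/L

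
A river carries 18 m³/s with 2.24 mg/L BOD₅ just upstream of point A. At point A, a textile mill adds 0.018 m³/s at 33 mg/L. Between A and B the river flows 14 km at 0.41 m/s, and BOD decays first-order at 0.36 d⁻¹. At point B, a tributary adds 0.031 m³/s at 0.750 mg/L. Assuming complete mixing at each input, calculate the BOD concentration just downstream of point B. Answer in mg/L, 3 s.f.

After input A: C = (18·2.24 + 0.018·33) / 18.02 = 2.271 mg/L.
Over the 14 km reach to input B (t = 3.415e+04 s = 0.3952 d), decay gives C = 2.271·exp(−0.36·0.3952) = 1.97 mg/L.
After input B: C = (18.02·1.97 + 0.031·0.75) / 18.05 = 1.967 mg/L.

1.97 mg/L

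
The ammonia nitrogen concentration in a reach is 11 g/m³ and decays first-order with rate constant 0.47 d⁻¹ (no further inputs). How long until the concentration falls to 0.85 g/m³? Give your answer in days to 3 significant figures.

t = ln(C₀/C)/k = ln(11/0.85)/0.47 = 2.56/0.47 = 5.448 d.

5.45 d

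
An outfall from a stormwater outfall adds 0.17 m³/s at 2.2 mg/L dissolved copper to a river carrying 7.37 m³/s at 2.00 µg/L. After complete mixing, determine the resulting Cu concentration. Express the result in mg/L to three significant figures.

2.00 µg/L = 0.002 mg/L.
Conservation of mass across the mixing zone: C = (0.17·2.2 + 7.37·0.002) / (0.17 + 7.37) = 0.3887/7.54 = 0.05156 mg/L.

0.0516 mg/L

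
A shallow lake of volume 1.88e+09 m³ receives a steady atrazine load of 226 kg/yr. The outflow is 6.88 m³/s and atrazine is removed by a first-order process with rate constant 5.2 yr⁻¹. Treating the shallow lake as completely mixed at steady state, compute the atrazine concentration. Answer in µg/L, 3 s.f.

Outflow Q = 6.88 m³/s × 3.156e+07 s/yr = 2.171e+08 m³/yr.
Steady-state CSTR mass balance: W = Q·C + k·V·C, so C = W/(Q + kV).
Q + kV = 2.171e+08 + 5.2·1.88e+09 = 9.993e+09 m³/yr.
C = 226/9.993e+09 = 2.262e-08 kg/m³ = 2.262e-05 mg/L = 0.02262 µg/L.

0.0226 µg/L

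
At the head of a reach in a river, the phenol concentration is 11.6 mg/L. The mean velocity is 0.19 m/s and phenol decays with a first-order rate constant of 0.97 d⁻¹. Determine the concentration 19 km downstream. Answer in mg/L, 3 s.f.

3.77 mg/L

Travel time t = 19 km / 0.19 m/s = 1.9e+04/0.19 = 1e+05 s = 1.157 d.
First-order decay: C = 11.6·exp(−0.97·1.157) = 11.6·0.3254 = 3.775 mg/L.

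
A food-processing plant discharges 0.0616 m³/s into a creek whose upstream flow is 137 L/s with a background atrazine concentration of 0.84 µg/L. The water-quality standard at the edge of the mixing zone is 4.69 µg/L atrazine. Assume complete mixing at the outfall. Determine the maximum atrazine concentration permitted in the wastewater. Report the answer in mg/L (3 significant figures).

0.0133 mg/L

137 L/s = 0.137 m³/s.
0.84 µg/L = 0.00084 mg/L.
4.69 µg/L = 0.00469 mg/L.
Mass balance: 0.00469·0.1986 = 0.0616·Cₑ + 0.137·0.00084.
Cₑ = (0.0009314 − 0.0001151) / 0.0616 = 0.01325 mg/L.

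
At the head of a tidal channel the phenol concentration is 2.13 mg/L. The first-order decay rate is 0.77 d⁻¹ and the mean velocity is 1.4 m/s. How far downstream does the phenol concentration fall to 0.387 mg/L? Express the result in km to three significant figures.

268 km

From C = C₀·e^(−kt), t = ln(C₀/C)/k = ln(2.13/0.387)/0.77 = 1.705/0.77 = 2.215 d.
Distance = v·t = 1.4 m/s × 1.914e+05 s = 2.679e+05 m = 267.9 km.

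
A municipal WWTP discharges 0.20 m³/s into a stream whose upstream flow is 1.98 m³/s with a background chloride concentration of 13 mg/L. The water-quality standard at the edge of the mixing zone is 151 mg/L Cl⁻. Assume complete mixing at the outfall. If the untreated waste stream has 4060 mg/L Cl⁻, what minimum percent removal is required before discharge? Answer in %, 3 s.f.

Mass balance: 151·2.18 = 0.2·Cₑ + 1.98·13.
Cₑ = (329.2 − 25.74) / 0.2 = 1517 mg/L.
Required removal = 1 − 1517/4060 = 62.63 %.

62.6 %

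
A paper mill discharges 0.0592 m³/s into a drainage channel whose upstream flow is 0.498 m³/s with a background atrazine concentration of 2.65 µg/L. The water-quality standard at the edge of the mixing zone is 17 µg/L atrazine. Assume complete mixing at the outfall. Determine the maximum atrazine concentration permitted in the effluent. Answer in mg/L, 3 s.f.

2.65 µg/L = 0.00265 mg/L.
17 µg/L = 0.017 mg/L.
Mass balance: 0.017·0.5572 = 0.0592·Cₑ + 0.498·0.00265.
Cₑ = (0.009472 − 0.00132) / 0.0592 = 0.1377 mg/L.

0.138 mg/L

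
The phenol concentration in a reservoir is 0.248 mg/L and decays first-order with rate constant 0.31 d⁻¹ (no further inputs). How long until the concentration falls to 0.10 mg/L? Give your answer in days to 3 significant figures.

t = ln(C₀/C)/k = ln(0.248/0.10)/0.31 = 0.9083/0.31 = 2.93 d.

2.93 d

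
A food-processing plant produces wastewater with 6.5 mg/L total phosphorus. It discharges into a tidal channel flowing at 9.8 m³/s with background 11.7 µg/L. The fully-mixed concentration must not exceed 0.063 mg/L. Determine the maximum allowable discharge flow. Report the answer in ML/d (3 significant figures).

6.75 ML/d

11.7 µg/L = 0.0117 mg/L.
Mass balance at complete mixing: C_std·(Q_w + Q_r) = Q_w·C_e + Q_r·C_b.
Rearranging, Q_w = Q_r·(C_std − C_b)/(C_e − C_std) = 9.8·(0.063 − 0.0117) / (6.5 − 0.063) = 0.0781 m³/s.
= 6.748 ML/d.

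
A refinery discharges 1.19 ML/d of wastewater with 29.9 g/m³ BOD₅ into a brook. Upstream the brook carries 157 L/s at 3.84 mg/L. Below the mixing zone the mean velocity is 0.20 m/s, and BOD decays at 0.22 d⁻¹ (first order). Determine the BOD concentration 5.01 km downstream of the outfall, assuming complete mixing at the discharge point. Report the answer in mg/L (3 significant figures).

5.57 mg/L

1.19 ML/d = 0.01377 m³/s.
157 L/s = 0.157 m³/s.
After complete mixing, C₀ = (0.01377·29.9 + 0.157·3.84) / 0.1708 = 5.942 mg/L.
Travel time t = 5010 m / 0.20 m/s = 2.505e+04 s = 0.2899 d.
C = 5.942·exp(−0.22·0.2899) = 5.942·0.9382 = 5.575 mg/L.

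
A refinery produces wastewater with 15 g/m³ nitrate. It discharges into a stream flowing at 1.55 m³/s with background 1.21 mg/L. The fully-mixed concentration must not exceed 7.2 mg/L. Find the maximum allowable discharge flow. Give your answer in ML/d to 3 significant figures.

103 ML/d

Mass balance at complete mixing: C_std·(Q_w + Q_r) = Q_w·C_e + Q_r·C_b.
Rearranging, Q_w = Q_r·(C_std − C_b)/(C_e − C_std) = 1.55·(7.2 − 1.21) / (15 − 7.2) = 1.19 m³/s.
= 102.8 ML/d.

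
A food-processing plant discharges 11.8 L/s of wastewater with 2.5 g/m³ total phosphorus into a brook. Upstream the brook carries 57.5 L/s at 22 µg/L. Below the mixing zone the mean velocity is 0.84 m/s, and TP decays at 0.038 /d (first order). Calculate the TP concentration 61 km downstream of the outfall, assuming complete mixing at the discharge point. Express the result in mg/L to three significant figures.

0.430 mg/L

11.8 L/s = 0.0118 m³/s.
57.5 L/s = 0.0575 m³/s.
22 µg/L = 0.022 mg/L.
After complete mixing, C₀ = (0.0118·2.5 + 0.0575·0.022) / 0.0693 = 0.4439 mg/L.
Travel time t = 6.1e+04 m / 0.84 m/s = 7.262e+04 s = 0.8405 d.
C = 0.4439·exp(−0.038·0.8405) = 0.4439·0.9686 = 0.43 mg/L.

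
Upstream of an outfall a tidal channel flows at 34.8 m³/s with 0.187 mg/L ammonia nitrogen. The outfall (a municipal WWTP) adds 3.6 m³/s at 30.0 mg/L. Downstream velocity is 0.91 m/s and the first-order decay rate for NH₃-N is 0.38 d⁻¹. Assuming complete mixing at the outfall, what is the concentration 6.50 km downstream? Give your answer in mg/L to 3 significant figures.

After complete mixing, C₀ = (3.6·30 + 34.8·0.187) / 38.4 = 2.982 mg/L.
Travel time t = 6500 m / 0.91 m/s = 7143 s = 0.08267 d.
C = 2.982·exp(−0.38·0.08267) = 2.982·0.9691 = 2.89 mg/L.

2.89 mg/L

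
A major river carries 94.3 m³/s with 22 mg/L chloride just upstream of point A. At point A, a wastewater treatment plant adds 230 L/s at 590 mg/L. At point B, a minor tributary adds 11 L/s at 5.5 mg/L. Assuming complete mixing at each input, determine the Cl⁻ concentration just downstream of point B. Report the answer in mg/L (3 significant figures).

23.4 mg/L

230 L/s = 0.23 m³/s.
After input A: C = (94.3·22 + 0.23·590) / 94.53 = 23.38 mg/L.
11 L/s = 0.011 m³/s.
After input B: C = (94.53·23.38 + 0.011·5.5) / 94.54 = 23.38 mg/L.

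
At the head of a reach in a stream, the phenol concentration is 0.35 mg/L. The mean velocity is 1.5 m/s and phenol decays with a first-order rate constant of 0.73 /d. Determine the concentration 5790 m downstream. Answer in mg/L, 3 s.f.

Travel time t = 5790 m / 1.5 m/s = 5790/1.5 = 3860 s = 0.04468 d.
First-order decay: C = 0.35·exp(−0.73·0.04468) = 0.35·0.9679 = 0.3388 mg/L.

0.339 mg/L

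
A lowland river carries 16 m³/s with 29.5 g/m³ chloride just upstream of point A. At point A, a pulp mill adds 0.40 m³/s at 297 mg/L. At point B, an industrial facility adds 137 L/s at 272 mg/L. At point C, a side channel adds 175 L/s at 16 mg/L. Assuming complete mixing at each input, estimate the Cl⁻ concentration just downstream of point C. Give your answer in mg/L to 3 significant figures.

37.7 mg/L

After input A: C = (16·29.5 + 0.4·297) / 16.4 = 36.02 mg/L.
137 L/s = 0.137 m³/s.
After input B: C = (16.4·36.02 + 0.137·272) / 16.54 = 37.98 mg/L.
175 L/s = 0.175 m³/s.
After input C: C = (16.54·37.98 + 0.175·16) / 16.71 = 37.75 mg/L.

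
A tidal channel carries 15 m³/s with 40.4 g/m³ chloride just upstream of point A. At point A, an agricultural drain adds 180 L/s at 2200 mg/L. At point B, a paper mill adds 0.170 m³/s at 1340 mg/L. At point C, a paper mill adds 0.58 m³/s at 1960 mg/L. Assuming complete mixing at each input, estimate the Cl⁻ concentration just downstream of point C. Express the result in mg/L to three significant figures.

149 mg/L

180 L/s = 0.18 m³/s.
After input A: C = (15·40.4 + 0.18·2200) / 15.18 = 66.01 mg/L.
After input B: C = (15.18·66.01 + 0.17·1340) / 15.35 = 80.12 mg/L.
After input C: C = (15.35·80.12 + 0.58·1960) / 15.93 = 148.6 mg/L.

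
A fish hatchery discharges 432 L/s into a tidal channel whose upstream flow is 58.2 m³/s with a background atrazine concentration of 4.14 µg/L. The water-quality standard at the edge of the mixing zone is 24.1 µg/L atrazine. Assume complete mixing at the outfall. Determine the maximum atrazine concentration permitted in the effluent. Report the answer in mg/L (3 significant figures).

432 L/s = 0.432 m³/s.
4.14 µg/L = 0.00414 mg/L.
24.1 µg/L = 0.0241 mg/L.
Mass balance: 0.0241·58.63 = 0.432·Cₑ + 58.2·0.00414.
Cₑ = (1.413 − 0.2409) / 0.432 = 2.713 mg/L.

2.71 mg/L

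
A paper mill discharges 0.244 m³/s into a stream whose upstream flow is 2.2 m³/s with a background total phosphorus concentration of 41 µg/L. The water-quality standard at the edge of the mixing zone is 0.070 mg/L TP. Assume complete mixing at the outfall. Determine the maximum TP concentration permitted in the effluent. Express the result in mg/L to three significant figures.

41 µg/L = 0.041 mg/L.
Mass balance: 0.07·2.444 = 0.244·Cₑ + 2.2·0.041.
Cₑ = (0.1711 − 0.0902) / 0.244 = 0.3315 mg/L.

0.331 mg/L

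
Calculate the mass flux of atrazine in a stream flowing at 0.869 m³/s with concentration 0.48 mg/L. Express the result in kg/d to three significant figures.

36.0 kg/d

Mass flux = Q·C = 0.869 m³/s × 0.48 g/m³ = 0.4171 g/s.
= 0.4171 g/s × 86.4 = 36.04 kg/d.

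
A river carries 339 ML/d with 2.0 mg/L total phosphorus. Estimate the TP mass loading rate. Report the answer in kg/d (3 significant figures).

339 ML/d = 3.924 m³/s.
Mass flux = Q·C = 3.924 m³/s × 2 g/m³ = 7.847 g/s.
= 7.847 g/s × 86.4 = 678 kg/d.

678 kg/d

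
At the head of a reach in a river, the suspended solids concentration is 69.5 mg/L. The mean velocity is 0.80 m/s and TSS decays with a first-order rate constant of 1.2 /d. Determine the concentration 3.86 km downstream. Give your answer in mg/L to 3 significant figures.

65.0 mg/L

Travel time t = 3.86 km / 0.80 m/s = 3860/0.80 = 4825 s = 0.05584 d.
First-order decay: C = 69.5·exp(−1.2·0.05584) = 69.5·0.9352 = 65 mg/L.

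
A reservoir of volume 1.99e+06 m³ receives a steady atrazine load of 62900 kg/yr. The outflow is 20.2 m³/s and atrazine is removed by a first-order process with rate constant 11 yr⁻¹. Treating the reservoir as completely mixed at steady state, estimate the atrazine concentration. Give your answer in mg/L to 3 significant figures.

0.0954 mg/L

Outflow Q = 20.2 m³/s × 3.156e+07 s/yr = 6.375e+08 m³/yr.
Steady-state CSTR mass balance: W = Q·C + k·V·C, so C = W/(Q + kV).
Q + kV = 6.375e+08 + 11·1.99e+06 = 6.594e+08 m³/yr.
C = 62900/6.594e+08 = 9.54e-05 kg/m³ = 0.0954 mg/L.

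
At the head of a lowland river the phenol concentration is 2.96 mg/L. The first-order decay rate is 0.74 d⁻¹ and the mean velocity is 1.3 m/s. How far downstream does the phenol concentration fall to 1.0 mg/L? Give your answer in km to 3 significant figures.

From C = C₀·e^(−kt), t = ln(C₀/C)/k = ln(2.96/1.0)/0.74 = 1.085/0.74 = 1.466 d.
Distance = v·t = 1.3 m/s × 1.267e+05 s = 1.647e+05 m = 164.7 km.

165 km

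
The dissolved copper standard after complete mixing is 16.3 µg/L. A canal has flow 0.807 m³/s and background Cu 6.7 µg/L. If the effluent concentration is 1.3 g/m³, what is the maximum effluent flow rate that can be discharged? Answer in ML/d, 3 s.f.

0.521 ML/d

6.7 µg/L = 0.0067 mg/L.
16.3 µg/L = 0.0163 mg/L.
Mass balance at complete mixing: C_std·(Q_w + Q_r) = Q_w·C_e + Q_r·C_b.
Rearranging, Q_w = Q_r·(C_std − C_b)/(C_e − C_std) = 0.807·(0.0163 − 0.0067) / (1.3 − 0.0163) = 0.006035 m³/s.
= 0.5214 ML/d.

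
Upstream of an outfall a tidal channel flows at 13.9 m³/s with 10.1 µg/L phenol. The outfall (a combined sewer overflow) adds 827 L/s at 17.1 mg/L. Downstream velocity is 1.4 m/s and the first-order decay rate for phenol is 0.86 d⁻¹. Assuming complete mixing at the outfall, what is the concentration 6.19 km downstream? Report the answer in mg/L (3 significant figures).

827 L/s = 0.827 m³/s.
10.1 µg/L = 0.0101 mg/L.
After complete mixing, C₀ = (0.827·17.1 + 13.9·0.0101) / 14.73 = 0.9698 mg/L.
Travel time t = 6190 m / 1.4 m/s = 4421 s = 0.05117 d.
C = 0.9698·exp(−0.86·0.05117) = 0.9698·0.9569 = 0.928 mg/L.

0.928 mg/L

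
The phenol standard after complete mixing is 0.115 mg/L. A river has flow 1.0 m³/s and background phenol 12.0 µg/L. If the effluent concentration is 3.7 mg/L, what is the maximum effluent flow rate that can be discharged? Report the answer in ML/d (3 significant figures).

12.0 µg/L = 0.012 mg/L.
Mass balance at complete mixing: C_std·(Q_w + Q_r) = Q_w·C_e + Q_r·C_b.
Rearranging, Q_w = Q_r·(C_std − C_b)/(C_e − C_std) = 1.0·(0.115 − 0.012) / (3.7 − 0.115) = 0.02873 m³/s.
= 2.482 ML/d.

2.48 ML/d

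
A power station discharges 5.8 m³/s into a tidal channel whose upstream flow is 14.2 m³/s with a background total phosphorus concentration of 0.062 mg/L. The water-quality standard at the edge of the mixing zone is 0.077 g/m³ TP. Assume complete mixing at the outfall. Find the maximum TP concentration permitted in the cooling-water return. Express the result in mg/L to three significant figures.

0.114 mg/L

Mass balance: 0.077·20 = 5.8·Cₑ + 14.2·0.062.
Cₑ = (1.54 − 0.8804) / 5.8 = 0.1137 mg/L.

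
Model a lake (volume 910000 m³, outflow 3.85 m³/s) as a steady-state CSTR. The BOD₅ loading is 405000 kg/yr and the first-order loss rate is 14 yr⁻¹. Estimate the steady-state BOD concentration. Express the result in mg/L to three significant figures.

3.02 mg/L

Outflow Q = 3.85 m³/s × 3.156e+07 s/yr = 1.215e+08 m³/yr.
Steady-state CSTR mass balance: W = Q·C + k·V·C, so C = W/(Q + kV).
Q + kV = 1.215e+08 + 14·910000 = 1.342e+08 m³/yr.
C = 405000/1.342e+08 = 0.003017 kg/m³ = 3.017 mg/L.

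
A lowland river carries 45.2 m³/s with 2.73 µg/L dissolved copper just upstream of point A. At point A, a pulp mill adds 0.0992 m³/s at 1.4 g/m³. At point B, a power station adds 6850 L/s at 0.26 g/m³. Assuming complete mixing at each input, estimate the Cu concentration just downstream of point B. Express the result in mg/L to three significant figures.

2.73 µg/L = 0.00273 mg/L.
After input A: C = (45.2·0.00273 + 0.0992·1.4) / 45.3 = 0.00579 mg/L.
6850 L/s = 6.85 m³/s.
After input B: C = (45.3·0.00579 + 6.85·0.26) / 52.15 = 0.03918 mg/L.

0.0392 mg/L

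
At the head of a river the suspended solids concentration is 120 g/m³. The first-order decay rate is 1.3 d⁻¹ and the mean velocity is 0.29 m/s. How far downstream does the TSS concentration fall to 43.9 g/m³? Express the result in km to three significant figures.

From C = C₀·e^(−kt), t = ln(C₀/C)/k = ln(120/43.9)/1.3 = 1.006/1.3 = 0.7735 d.
Distance = v·t = 0.29 m/s × 6.683e+04 s = 1.938e+04 m = 19.38 km.

19.4 km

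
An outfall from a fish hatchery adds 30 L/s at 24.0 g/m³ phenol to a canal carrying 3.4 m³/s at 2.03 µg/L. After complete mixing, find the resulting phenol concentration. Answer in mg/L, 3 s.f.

30 L/s = 0.03 m³/s.
2.03 µg/L = 0.00203 mg/L.
By mass balance at complete mixing, C = (0.03·24 + 3.4·0.00203) / (0.03 + 3.4) = 0.7269/3.43 = 0.2119 mg/L.

0.212 mg/L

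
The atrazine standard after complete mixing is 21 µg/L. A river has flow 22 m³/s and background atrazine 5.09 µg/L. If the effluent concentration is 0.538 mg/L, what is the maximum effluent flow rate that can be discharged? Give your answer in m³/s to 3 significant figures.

5.09 µg/L = 0.00509 mg/L.
21 µg/L = 0.021 mg/L.
Mass balance at complete mixing: C_std·(Q_w + Q_r) = Q_w·C_e + Q_r·C_b.
Rearranging, Q_w = Q_r·(C_std − C_b)/(C_e − C_std) = 22·(0.021 − 0.00509) / (0.538 − 0.021) = 0.677 m³/s.

0.677 m³/s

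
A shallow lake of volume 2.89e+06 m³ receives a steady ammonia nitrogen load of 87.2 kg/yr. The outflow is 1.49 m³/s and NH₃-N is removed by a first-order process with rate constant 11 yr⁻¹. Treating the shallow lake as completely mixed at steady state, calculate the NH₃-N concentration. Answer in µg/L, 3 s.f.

Outflow Q = 1.49 m³/s × 3.156e+07 s/yr = 4.702e+07 m³/yr.
Steady-state CSTR mass balance: W = Q·C + k·V·C, so C = W/(Q + kV).
Q + kV = 4.702e+07 + 11·2.89e+06 = 7.881e+07 m³/yr.
C = 87.2/7.881e+07 = 1.106e-06 kg/m³ = 0.001106 mg/L = 1.106 µg/L.

1.11 µg/L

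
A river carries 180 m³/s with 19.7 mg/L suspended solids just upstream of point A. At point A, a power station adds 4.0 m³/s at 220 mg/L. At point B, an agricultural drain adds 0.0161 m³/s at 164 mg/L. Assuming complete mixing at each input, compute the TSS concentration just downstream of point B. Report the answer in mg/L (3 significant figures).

After input A: C = (180·19.7 + 4·220) / 184 = 24.05 mg/L.
After input B: C = (184·24.05 + 0.0161·164) / 184 = 24.07 mg/L.

24.1 mg/L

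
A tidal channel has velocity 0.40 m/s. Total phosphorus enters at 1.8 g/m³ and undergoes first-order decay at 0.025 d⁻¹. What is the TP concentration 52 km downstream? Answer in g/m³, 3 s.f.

1.73 g/m³

Travel time t = 52 km / 0.40 m/s = 5.2e+04/0.40 = 1.3e+05 s = 1.505 d.
First-order decay: C = 1.8·exp(−0.025·1.505) = 1.8·0.9631 = 1.734 g/m³.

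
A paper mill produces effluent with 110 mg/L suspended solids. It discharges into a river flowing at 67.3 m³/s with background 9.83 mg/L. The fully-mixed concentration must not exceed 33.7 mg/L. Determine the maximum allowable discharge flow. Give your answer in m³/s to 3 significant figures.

Mass balance at complete mixing: C_std·(Q_w + Q_r) = Q_w·C_e + Q_r·C_b.
Rearranging, Q_w = Q_r·(C_std − C_b)/(C_e − C_std) = 67.3·(33.7 − 9.83) / (110 − 33.7) = 21.05 m³/s.

21.1 m³/s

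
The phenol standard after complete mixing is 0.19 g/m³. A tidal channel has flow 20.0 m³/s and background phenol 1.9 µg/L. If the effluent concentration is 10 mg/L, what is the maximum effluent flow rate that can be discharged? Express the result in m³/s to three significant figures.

0.383 m³/s

1.9 µg/L = 0.0019 mg/L.
Mass balance at complete mixing: C_std·(Q_w + Q_r) = Q_w·C_e + Q_r·C_b.
Rearranging, Q_w = Q_r·(C_std − C_b)/(C_e − C_std) = 20.0·(0.19 − 0.0019) / (10 − 0.19) = 0.3835 m³/s.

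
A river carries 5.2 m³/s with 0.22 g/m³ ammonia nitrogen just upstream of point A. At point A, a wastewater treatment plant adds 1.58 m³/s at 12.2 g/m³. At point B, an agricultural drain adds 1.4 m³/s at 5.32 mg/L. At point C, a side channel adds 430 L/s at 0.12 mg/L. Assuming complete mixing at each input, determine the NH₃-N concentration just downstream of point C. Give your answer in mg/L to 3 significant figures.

After input A: C = (5.2·0.22 + 1.58·12.2) / 6.78 = 3.012 mg/L.
After input B: C = (6.78·3.012 + 1.4·5.32) / 8.18 = 3.407 mg/L.
430 L/s = 0.43 m³/s.
After input C: C = (8.18·3.407 + 0.43·0.12) / 8.61 = 3.243 mg/L.

3.24 mg/L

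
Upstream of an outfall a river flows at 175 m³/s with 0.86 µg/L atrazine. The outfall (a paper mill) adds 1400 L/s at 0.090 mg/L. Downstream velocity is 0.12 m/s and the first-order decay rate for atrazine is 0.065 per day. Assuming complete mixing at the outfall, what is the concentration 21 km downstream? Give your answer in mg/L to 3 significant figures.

1400 L/s = 1.4 m³/s.
0.86 µg/L = 0.00086 mg/L.
After complete mixing, C₀ = (1.4·0.09 + 175·0.00086) / 176.4 = 0.001567 mg/L.
Travel time t = 2.1e+04 m / 0.12 m/s = 1.75e+05 s = 2.025 d.
C = 0.001567·exp(−0.065·2.025) = 0.001567·0.8766 = 0.001374 mg/L.

0.00137 mg/L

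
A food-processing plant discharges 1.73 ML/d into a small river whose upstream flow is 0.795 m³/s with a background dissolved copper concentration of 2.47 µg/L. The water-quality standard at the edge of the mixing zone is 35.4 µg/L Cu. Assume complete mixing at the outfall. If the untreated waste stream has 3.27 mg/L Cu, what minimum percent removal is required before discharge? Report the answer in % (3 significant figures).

1.73 ML/d = 0.02002 m³/s.
2.47 µg/L = 0.00247 mg/L.
35.4 µg/L = 0.0354 mg/L.
Mass balance: 0.0354·0.815 = 0.02002·Cₑ + 0.795·0.00247.
Cₑ = (0.02885 − 0.001964) / 0.02002 = 1.343 mg/L.
Required removal = 1 − 1.343/3.27 = 58.93 %.

58.9 %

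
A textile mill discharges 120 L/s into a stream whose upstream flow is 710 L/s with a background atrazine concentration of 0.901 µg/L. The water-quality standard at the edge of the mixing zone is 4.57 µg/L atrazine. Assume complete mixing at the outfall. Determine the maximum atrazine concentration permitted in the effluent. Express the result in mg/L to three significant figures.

120 L/s = 0.12 m³/s.
710 L/s = 0.71 m³/s.
0.901 µg/L = 0.000901 mg/L.
4.57 µg/L = 0.00457 mg/L.
Mass balance: 0.00457·0.83 = 0.12·Cₑ + 0.71·0.000901.
Cₑ = (0.003793 − 0.0006397) / 0.12 = 0.02628 mg/L.

0.0263 mg/L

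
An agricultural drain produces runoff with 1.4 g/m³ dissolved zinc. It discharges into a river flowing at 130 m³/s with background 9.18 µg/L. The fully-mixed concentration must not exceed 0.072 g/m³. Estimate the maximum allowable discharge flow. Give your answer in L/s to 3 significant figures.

6150 L/s

9.18 µg/L = 0.00918 mg/L.
Mass balance at complete mixing: C_std·(Q_w + Q_r) = Q_w·C_e + Q_r·C_b.
Rearranging, Q_w = Q_r·(C_std − C_b)/(C_e − C_std) = 130·(0.072 − 0.00918) / (1.4 − 0.072) = 6.15 m³/s.
= 6150 L/s.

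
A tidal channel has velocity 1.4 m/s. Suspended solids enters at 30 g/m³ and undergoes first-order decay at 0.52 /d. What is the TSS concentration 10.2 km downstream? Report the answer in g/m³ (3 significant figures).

Travel time t = 10.2 km / 1.4 m/s = 1.02e+04/1.4 = 7286 s = 0.08433 d.
First-order decay: C = 30·exp(−0.52·0.08433) = 30·0.9571 = 28.71 g/m³.

28.7 g/m³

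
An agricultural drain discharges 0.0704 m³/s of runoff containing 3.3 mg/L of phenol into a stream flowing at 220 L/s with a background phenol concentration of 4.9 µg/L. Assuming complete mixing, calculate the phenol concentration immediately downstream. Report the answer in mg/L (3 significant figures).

220 L/s = 0.22 m³/s.
4.9 µg/L = 0.0049 mg/L.
Conservation of mass across the mixing zone: C = (0.0704·3.3 + 0.22·0.0049) / (0.0704 + 0.22) = 0.2334/0.2904 = 0.8037 mg/L.

0.804 mg/L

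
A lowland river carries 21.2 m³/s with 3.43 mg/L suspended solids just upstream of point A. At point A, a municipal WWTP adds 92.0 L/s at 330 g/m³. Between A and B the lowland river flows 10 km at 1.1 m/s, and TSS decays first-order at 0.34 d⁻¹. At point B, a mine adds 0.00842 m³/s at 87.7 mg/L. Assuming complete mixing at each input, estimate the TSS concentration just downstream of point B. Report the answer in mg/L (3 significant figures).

4.70 mg/L

92.0 L/s = 0.092 m³/s.
After input A: C = (21.2·3.43 + 0.092·330) / 21.29 = 4.841 mg/L.
Over the 10 km reach to input B (t = 9091 s = 0.1052 d), decay gives C = 4.841·exp(−0.34·0.1052) = 4.671 mg/L.
After input B: C = (21.29·4.671 + 0.00842·87.7) / 21.3 = 4.704 mg/L.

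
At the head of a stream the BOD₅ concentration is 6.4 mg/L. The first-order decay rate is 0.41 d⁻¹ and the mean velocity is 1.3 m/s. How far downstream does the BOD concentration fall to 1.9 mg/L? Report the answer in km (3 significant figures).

From C = C₀·e^(−kt), t = ln(C₀/C)/k = ln(6.4/1.9)/0.41 = 1.214/0.41 = 2.962 d.
Distance = v·t = 1.3 m/s × 2.559e+05 s = 3.327e+05 m = 332.7 km.

333 km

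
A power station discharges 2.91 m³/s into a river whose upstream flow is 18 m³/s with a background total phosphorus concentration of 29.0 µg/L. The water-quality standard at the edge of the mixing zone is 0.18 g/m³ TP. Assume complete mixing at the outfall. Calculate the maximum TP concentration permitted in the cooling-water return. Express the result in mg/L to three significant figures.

1.11 mg/L

29.0 µg/L = 0.029 mg/L.
Mass balance: 0.18·20.91 = 2.91·Cₑ + 18·0.029.
Cₑ = (3.764 − 0.522) / 2.91 = 1.114 mg/L.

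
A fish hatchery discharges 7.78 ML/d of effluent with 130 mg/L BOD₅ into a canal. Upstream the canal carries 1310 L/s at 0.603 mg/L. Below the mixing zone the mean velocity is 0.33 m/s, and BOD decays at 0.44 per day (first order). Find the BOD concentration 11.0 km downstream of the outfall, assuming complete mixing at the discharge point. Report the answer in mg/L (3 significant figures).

7.78 ML/d = 0.09005 m³/s.
1310 L/s = 1.31 m³/s.
After complete mixing, C₀ = (0.09005·130 + 1.31·0.603) / 1.4 = 8.925 mg/L.
Travel time t = 1.1e+04 m / 0.33 m/s = 3.333e+04 s = 0.3858 d.
C = 8.925·exp(−0.44·0.3858) = 8.925·0.8439 = 7.532 mg/L.

7.53 mg/L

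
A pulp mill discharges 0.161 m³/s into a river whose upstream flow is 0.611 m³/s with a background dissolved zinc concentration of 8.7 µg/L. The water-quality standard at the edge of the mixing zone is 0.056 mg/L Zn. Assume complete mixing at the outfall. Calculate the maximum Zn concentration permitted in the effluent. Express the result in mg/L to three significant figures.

0.236 mg/L

8.7 µg/L = 0.0087 mg/L.
Mass balance: 0.056·0.772 = 0.161·Cₑ + 0.611·0.0087.
Cₑ = (0.04323 − 0.005316) / 0.161 = 0.2355 mg/L.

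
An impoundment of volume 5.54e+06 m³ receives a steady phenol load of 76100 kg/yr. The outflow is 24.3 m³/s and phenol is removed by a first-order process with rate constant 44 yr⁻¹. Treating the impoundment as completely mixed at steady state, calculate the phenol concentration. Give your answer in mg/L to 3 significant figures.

0.0753 mg/L

Outflow Q = 24.3 m³/s × 3.156e+07 s/yr = 7.668e+08 m³/yr.
Steady-state CSTR mass balance: W = Q·C + k·V·C, so C = W/(Q + kV).
Q + kV = 7.668e+08 + 44·5.54e+06 = 1.011e+09 m³/yr.
C = 76100/1.011e+09 = 7.53e-05 kg/m³ = 0.0753 mg/L.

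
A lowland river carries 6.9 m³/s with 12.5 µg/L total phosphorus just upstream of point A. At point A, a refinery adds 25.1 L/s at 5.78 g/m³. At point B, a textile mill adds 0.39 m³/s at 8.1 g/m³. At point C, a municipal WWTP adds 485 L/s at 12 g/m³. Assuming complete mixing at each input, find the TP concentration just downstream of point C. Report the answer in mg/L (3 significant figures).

1.18 mg/L

12.5 µg/L = 0.0125 mg/L.
25.1 L/s = 0.0251 m³/s.
After input A: C = (6.9·0.0125 + 0.0251·5.78) / 6.925 = 0.0334 mg/L.
After input B: C = (6.925·0.0334 + 0.39·8.1) / 7.315 = 0.4635 mg/L.
485 L/s = 0.485 m³/s.
After input C: C = (7.315·0.4635 + 0.485·12) / 7.8 = 1.181 mg/L.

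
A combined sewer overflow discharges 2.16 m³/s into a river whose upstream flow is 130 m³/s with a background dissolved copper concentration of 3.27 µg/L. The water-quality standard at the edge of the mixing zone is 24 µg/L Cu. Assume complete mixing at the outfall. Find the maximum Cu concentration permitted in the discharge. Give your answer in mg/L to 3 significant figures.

3.27 µg/L = 0.00327 mg/L.
24 µg/L = 0.024 mg/L.
Mass balance: 0.024·132.2 = 2.16·Cₑ + 130·0.00327.
Cₑ = (3.172 − 0.4251) / 2.16 = 1.272 mg/L.

1.27 mg/L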